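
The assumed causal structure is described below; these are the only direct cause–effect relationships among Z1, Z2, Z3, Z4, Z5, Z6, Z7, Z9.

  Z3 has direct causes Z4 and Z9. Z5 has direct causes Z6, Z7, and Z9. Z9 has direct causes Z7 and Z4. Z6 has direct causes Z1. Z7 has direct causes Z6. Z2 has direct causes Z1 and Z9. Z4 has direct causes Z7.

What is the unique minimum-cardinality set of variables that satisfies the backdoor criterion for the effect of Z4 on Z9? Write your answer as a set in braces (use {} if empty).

Variables eligible for adjustment (non-descendants of Z4, excluding Z4 and Z9): {Z1, Z6, Z7}.
Backdoor paths from Z4 to Z9:
  P1: Z4 <- Z7 <- Z6 <- Z1 -> Z2 <- Z9
  P2: Z4 <- Z7 <- Z6 -> Z5 <- Z9
  P3: Z4 <- Z7 -> Z9
  P4: Z4 <- Z7 -> Z5 <- Z6 <- Z1 -> Z2 <- Z9
  P5: Z4 <- Z7 -> Z5 <- Z9
The empty set is not sufficient: P3 (Z4 <- Z7 -> Z9) has no collider blocking it and no conditioned non-collider, so it is open.
Try {Z7}:
  P1: blocked at chain node Z7 ∈ conditioning set.
  P2: blocked at chain node Z7 ∈ conditioning set.
  P3: blocked at fork node Z7 ∈ conditioning set.
  P4: blocked at fork node Z7 ∈ conditioning set.
  P5: blocked at fork node Z7 ∈ conditioning set.
{Z7} contains no descendant of Z4 and blocks every backdoor path.
No other singleton works — e.g. {Z1} leaves P3 open — so {Z7} is the unique smallest valid adjustment set.

{Z7}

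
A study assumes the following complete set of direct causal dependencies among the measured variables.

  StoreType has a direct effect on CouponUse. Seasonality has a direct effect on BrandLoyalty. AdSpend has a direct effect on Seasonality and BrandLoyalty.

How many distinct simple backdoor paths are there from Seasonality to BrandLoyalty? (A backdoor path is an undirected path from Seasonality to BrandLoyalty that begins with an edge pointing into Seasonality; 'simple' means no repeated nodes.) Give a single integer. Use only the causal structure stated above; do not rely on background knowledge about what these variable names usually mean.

A backdoor path from Seasonality to BrandLoyalty is any simple undirected path whose first edge points into Seasonality (i.e. leaves Seasonality via a parent).
Parents of Seasonality: {AdSpend}.
Enumerating:
  P1: Seasonality <- AdSpend -> BrandLoyalty
That exhausts the simple backdoor paths. Count: 1.

1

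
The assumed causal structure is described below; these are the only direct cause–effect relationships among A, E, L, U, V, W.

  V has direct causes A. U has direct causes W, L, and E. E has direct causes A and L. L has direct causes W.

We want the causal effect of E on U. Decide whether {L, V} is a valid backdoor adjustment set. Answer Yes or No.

Yes

Backdoor paths from E to U (paths whose first edge points into E):
  P1: E <- L <- W -> U
  P2: E <- L -> U
Condition 1 (no descendant of E in the set): holds — descendants of E are {U}; none are in {L, V}.
Condition 2 (every backdoor path blocked by {L, V}):
  P1: blocked at chain node L ∈ conditioning set.
  P2: blocked at fork node L ∈ conditioning set.
{L, V} satisfies the backdoor criterion.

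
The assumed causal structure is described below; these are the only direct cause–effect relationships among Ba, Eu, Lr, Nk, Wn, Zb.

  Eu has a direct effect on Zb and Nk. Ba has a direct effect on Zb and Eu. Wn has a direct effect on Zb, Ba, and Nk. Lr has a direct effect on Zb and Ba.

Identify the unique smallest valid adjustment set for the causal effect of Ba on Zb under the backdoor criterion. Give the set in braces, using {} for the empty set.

{Lr, Wn}

Variables eligible for adjustment (non-descendants of Ba, excluding Ba and Zb): {Lr, Wn}.
Backdoor paths from Ba to Zb:
  P1: Ba <- Lr -> Zb
  P2: Ba <- Wn -> Zb
  P3: Ba <- Wn -> Nk <- Eu -> Zb
The empty set is not sufficient: P1 (Ba <- Lr -> Zb) has no collider blocking it and no conditioned non-collider, so it is open.
Try {Lr, Wn}:
  P1: blocked at fork node Lr ∈ conditioning set.
  P2: blocked at fork node Wn ∈ conditioning set.
  P3: blocked at fork node Wn ∈ conditioning set.
{Lr, Wn} contains no descendant of Ba and blocks every backdoor path.
Every element of {Lr, Wn} is needed (dropping Lr leaves P1 open; dropping Wn leaves P2 open), so no proper subset is valid.
Among all size-2 subsets of the eligible variables, only {Lr, Wn} blocks every backdoor path, so it is the unique smallest valid adjustment set.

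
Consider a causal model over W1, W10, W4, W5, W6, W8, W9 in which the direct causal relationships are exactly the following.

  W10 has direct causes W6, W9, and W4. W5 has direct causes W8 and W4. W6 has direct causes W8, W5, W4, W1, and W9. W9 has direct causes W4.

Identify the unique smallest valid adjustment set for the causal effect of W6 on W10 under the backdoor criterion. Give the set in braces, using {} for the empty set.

{W4, W9}

Variables eligible for adjustment (non-descendants of W6, excluding W6 and W10): {W1, W4, W5, W8, W9}.
Backdoor paths from W6 to W10:
  P1: W6 <- W4 -> W9 -> W10
  P2: W6 <- W4 -> W10
  P3: W6 <- W8 -> W5 <- W4 -> W9 -> W10
  P4: W6 <- W8 -> W5 <- W4 -> W10
  P5: W6 <- W9 <- W4 -> W10
  P6: W6 <- W9 -> W10
  P7: W6 <- W5 <- W4 -> W9 -> W10
  P8: W6 <- W5 <- W4 -> W10
The empty set is not sufficient: P1 (W6 <- W4 -> W9 -> W10) has no collider blocking it and no conditioned non-collider, so it is open.
Try {W4, W9}:
  P1: blocked at fork node W4 ∈ conditioning set.
  P2: blocked at fork node W4 ∈ conditioning set.
  P3: blocked at collider W5 (neither it nor any descendant is in the conditioning set).
  P4: blocked at collider W5 (neither it nor any descendant is in the conditioning set).
  P5: blocked at chain node W9 ∈ conditioning set.
  P6: blocked at fork node W9 ∈ conditioning set.
  P7: blocked at fork node W4 ∈ conditioning set.
  P8: blocked at fork node W4 ∈ conditioning set.
{W4, W9} contains no descendant of W6 and blocks every backdoor path.
Every element of {W4, W9} is needed (dropping W4 leaves P2 open; dropping W9 leaves P6 open), so no proper subset is valid.
Among all size-2 subsets of the eligible variables, only {W4, W9} blocks every backdoor path, so it is the unique smallest valid adjustment set.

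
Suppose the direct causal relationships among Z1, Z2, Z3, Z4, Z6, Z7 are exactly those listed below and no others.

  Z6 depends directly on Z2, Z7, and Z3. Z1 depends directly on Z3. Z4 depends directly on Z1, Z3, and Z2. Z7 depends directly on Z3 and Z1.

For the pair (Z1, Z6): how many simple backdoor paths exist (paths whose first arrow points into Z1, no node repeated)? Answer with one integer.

3

A backdoor path from Z1 to Z6 is any simple undirected path whose first edge points into Z1 (i.e. leaves Z1 via a parent).
Parents of Z1: {Z3}.
Enumerating:
  P1: Z1 <- Z3 -> Z4 <- Z2 -> Z6
  P2: Z1 <- Z3 -> Z7 -> Z6
  P3: Z1 <- Z3 -> Z6
That exhausts the simple backdoor paths. Count: 3.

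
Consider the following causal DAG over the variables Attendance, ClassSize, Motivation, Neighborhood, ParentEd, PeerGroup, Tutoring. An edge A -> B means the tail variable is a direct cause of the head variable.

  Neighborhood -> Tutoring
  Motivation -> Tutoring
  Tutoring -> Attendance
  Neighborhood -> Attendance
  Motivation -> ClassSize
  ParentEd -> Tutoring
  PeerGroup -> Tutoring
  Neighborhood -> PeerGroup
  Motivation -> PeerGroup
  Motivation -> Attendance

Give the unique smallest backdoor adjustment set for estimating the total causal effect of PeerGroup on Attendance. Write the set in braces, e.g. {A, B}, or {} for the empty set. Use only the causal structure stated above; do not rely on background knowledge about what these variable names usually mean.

Variables eligible for adjustment (non-descendants of PeerGroup, excluding PeerGroup and Attendance): {ClassSize, Motivation, Neighborhood, ParentEd}.
Backdoor paths from PeerGroup to Attendance:
  P1: PeerGroup <- Motivation -> Tutoring <- Neighborhood -> Attendance
  P2: PeerGroup <- Motivation -> Tutoring -> Attendance
  P3: PeerGroup <- Motivation -> Attendance
  P4: PeerGroup <- Neighborhood -> Tutoring <- Motivation -> Attendance
  P5: PeerGroup <- Neighborhood -> Tutoring -> Attendance
  P6: PeerGroup <- Neighborhood -> Attendance
The empty set is not sufficient: P2 (PeerGroup <- Motivation -> Tutoring -> Attendance) has no collider blocking it and no conditioned non-collider, so it is open.
Try {Motivation, Neighborhood}:
  P1: blocked at fork node Motivation ∈ conditioning set.
  P2: blocked at fork node Motivation ∈ conditioning set.
  P3: blocked at fork node Motivation ∈ conditioning set.
  P4: blocked at fork node Neighborhood ∈ conditioning set.
  P5: blocked at fork node Neighborhood ∈ conditioning set.
  P6: blocked at fork node Neighborhood ∈ conditioning set.
{Motivation, Neighborhood} contains no descendant of PeerGroup and blocks every backdoor path.
Every element of {Motivation, Neighborhood} is needed (dropping Motivation leaves P2 open; dropping Neighborhood leaves P5 open), so no proper subset is valid.
Among all size-2 subsets of the eligible variables, only {Motivation, Neighborhood} blocks every backdoor path, so it is the unique smallest valid adjustment set.

{Motivation, Neighborhood}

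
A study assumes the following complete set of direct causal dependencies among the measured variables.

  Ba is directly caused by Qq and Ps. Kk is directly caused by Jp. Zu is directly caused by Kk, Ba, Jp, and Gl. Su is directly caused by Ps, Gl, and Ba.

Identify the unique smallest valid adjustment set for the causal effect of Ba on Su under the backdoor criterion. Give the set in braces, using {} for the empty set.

Variables eligible for adjustment (non-descendants of Ba, excluding Ba and Su): {Gl, Jp, Kk, Ps, Qq}.
Backdoor paths from Ba to Su:
  P1: Ba <- Ps -> Su
The empty set is not sufficient: P1 (Ba <- Ps -> Su) has no collider blocking it and no conditioned non-collider, so it is open.
Try {Ps}:
  P1: blocked at fork node Ps ∈ conditioning set.
{Ps} contains no descendant of Ba and blocks every backdoor path.
No other singleton works — e.g. {Gl} leaves P1 open — so {Ps} is the unique smallest valid adjustment set.

{Ps}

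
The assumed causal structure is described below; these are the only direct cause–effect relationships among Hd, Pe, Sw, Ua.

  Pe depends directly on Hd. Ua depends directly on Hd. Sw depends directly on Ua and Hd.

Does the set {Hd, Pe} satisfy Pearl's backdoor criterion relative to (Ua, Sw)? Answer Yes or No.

Yes

Backdoor paths from Ua to Sw (paths whose first edge points into Ua):
  P1: Ua <- Hd -> Sw
Condition 1 (no descendant of Ua in the set): holds — descendants of Ua are {Sw}; none are in {Hd, Pe}.
Condition 2 (every backdoor path blocked by {Hd, Pe}):
  P1: blocked at fork node Hd ∈ conditioning set.
{Hd, Pe} satisfies the backdoor criterion.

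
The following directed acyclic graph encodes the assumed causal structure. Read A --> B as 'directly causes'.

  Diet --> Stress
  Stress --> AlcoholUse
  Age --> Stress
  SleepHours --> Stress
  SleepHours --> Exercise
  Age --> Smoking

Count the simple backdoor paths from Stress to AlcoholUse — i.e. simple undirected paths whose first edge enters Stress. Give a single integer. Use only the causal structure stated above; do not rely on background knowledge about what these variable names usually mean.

0

A backdoor path from Stress to AlcoholUse is any simple undirected path whose first edge points into Stress (i.e. leaves Stress via a parent).
Parents of Stress: {Age, Diet, SleepHours}.
No simple path from any parent of Stress reaches AlcoholUse without revisiting Stress, so there are no backdoor paths.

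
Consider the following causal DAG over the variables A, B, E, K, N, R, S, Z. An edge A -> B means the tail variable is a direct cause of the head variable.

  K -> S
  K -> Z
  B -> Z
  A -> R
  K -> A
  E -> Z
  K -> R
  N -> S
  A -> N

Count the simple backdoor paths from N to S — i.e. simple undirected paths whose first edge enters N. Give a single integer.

2

A backdoor path from N to S is any simple undirected path whose first edge points into N (i.e. leaves N via a parent).
Parents of N: {A}.
Enumerating:
  P1: N <- A <- K -> S
  P2: N <- A -> R <- K -> S
That exhausts the simple backdoor paths. Count: 2.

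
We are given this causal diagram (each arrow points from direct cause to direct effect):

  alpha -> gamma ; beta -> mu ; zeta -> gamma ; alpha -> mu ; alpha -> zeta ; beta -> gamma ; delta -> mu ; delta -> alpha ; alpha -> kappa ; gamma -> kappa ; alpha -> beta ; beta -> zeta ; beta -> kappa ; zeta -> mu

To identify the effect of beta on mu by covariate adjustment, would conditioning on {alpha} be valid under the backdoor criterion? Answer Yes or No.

Yes

Backdoor paths from beta to mu (paths whose first edge points into beta):
  P1: beta <- alpha <- delta -> mu
  P2: beta <- alpha -> zeta -> mu
  P3: beta <- alpha -> mu
  P4: beta <- alpha -> gamma <- zeta -> mu
  P5: beta <- alpha -> kappa <- gamma <- zeta -> mu
Condition 1 (no descendant of beta in the set): holds — descendants of beta are {gamma, kappa, mu, zeta}; none are in {alpha}.
Condition 2 (every backdoor path blocked by {alpha}):
  P1: blocked at chain node alpha ∈ conditioning set.
  P2: blocked at fork node alpha ∈ conditioning set.
  P3: blocked at fork node alpha ∈ conditioning set.
  P4: blocked at fork node alpha ∈ conditioning set.
  P5: blocked at fork node alpha ∈ conditioning set.
{alpha} satisfies the backdoor criterion.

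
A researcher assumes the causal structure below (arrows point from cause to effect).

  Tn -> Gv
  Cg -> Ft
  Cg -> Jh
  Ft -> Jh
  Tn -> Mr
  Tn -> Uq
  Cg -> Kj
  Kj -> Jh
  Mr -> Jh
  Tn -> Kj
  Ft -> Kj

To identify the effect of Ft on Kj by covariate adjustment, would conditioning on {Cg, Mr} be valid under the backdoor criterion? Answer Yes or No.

Backdoor paths from Ft to Kj (paths whose first edge points into Ft):
  P1: Ft <- Cg -> Kj
  P2: Ft <- Cg -> Jh <- Mr <- Tn -> Kj
  P3: Ft <- Cg -> Jh <- Kj
Condition 1 (no descendant of Ft in the set): holds — descendants of Ft are {Jh, Kj}; none are in {Cg, Mr}.
Condition 2 (every backdoor path blocked by {Cg, Mr}):
  P1: blocked at fork node Cg ∈ conditioning set.
  P2: blocked at fork node Cg ∈ conditioning set.
  P3: blocked at fork node Cg ∈ conditioning set.
{Cg, Mr} satisfies the backdoor criterion.

Yes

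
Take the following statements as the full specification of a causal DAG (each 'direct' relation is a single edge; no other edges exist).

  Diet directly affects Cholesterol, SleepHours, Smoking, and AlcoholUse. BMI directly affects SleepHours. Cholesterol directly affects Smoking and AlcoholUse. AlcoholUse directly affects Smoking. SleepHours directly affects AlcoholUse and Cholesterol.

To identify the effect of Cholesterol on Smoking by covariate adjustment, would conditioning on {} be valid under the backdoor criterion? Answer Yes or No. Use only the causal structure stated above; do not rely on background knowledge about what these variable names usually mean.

Backdoor paths from Cholesterol to Smoking (paths whose first edge points into Cholesterol):
  P1: Cholesterol <- Diet -> SleepHours -> AlcoholUse -> Smoking
  P2: Cholesterol <- Diet -> AlcoholUse -> Smoking
  P3: Cholesterol <- Diet -> Smoking
  P4: Cholesterol <- SleepHours <- Diet -> AlcoholUse -> Smoking
  P5: Cholesterol <- SleepHours <- Diet -> Smoking
  P6: Cholesterol <- SleepHours -> AlcoholUse <- Diet -> Smoking
  P7: Cholesterol <- SleepHours -> AlcoholUse -> Smoking
Condition 1 (no descendant of Cholesterol in the set): holds — descendants of Cholesterol are {AlcoholUse, Smoking}; none are in {}.
Condition 2 (every backdoor path blocked by {}):
  P1: open — no interior node is in the conditioning set.
  P2: open — no interior node is in the conditioning set.
  P3: open — no interior node is in the conditioning set.
  P4: open — no interior node is in the conditioning set.
  P5: open — no interior node is in the conditioning set.
  P6: blocked at collider AlcoholUse (neither it nor any descendant is in the conditioning set).
  P7: open — no interior node is in the conditioning set.
{} does not satisfy the backdoor criterion.

No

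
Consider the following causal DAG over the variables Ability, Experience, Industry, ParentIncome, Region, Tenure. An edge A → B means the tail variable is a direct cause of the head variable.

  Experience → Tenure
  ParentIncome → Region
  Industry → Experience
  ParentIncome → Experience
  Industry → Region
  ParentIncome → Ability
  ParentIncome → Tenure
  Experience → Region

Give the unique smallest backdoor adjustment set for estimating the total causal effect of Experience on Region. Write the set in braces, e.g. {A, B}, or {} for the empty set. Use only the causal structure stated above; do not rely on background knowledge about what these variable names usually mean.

{Industry, ParentIncome}

Variables eligible for adjustment (non-descendants of Experience, excluding Experience and Region): {Ability, Industry, ParentIncome}.
Backdoor paths from Experience to Region:
  P1: Experience <- Industry -> Region
  P2: Experience <- ParentIncome -> Region
The empty set is not sufficient: P1 (Experience <- Industry -> Region) has no collider blocking it and no conditioned non-collider, so it is open.
Try {Industry, ParentIncome}:
  P1: blocked at fork node Industry ∈ conditioning set.
  P2: blocked at fork node ParentIncome ∈ conditioning set.
{Industry, ParentIncome} contains no descendant of Experience and blocks every backdoor path.
Every element of {Industry, ParentIncome} is needed (dropping Industry leaves P1 open; dropping ParentIncome leaves P2 open), so no proper subset is valid.
Among all size-2 subsets of the eligible variables, only {Industry, ParentIncome} blocks every backdoor path, so it is the unique smallest valid adjustment set.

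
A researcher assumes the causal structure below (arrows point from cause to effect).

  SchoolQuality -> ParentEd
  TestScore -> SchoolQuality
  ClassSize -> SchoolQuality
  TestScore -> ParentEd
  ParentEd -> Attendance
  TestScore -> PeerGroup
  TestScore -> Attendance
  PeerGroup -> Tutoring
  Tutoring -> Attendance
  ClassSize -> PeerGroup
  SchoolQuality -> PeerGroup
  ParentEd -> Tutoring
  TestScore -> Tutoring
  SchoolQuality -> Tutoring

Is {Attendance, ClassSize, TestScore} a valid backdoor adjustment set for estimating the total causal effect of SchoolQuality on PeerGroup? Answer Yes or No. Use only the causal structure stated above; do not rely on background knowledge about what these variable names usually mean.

Backdoor paths from SchoolQuality to PeerGroup (paths whose first edge points into SchoolQuality):
  P1: SchoolQuality <- TestScore -> PeerGroup
  P2: SchoolQuality <- TestScore -> ParentEd -> Tutoring <- PeerGroup
  P3: SchoolQuality <- TestScore -> ParentEd -> Attendance <- Tutoring <- PeerGroup
  P4: SchoolQuality <- TestScore -> Tutoring <- PeerGroup
  P5: SchoolQuality <- TestScore -> Attendance <- ParentEd -> Tutoring <- PeerGroup
  P6: SchoolQuality <- TestScore -> Attendance <- Tutoring <- PeerGroup
  P7: SchoolQuality <- ClassSize -> PeerGroup
Condition 1 (no descendant of SchoolQuality in the set): FAILS — Attendance is a descendant of SchoolQuality.
Condition 2 (every backdoor path blocked by {Attendance, ClassSize, TestScore}):
  P1: blocked at fork node TestScore ∈ conditioning set.
  P2: blocked at fork node TestScore ∈ conditioning set.
  P3: blocked at fork node TestScore ∈ conditioning set.
  P4: blocked at fork node TestScore ∈ conditioning set.
  P5: blocked at fork node TestScore ∈ conditioning set.
  P6: blocked at fork node TestScore ∈ conditioning set.
  P7: blocked at fork node ClassSize ∈ conditioning set.
{Attendance, ClassSize, TestScore} does not satisfy the backdoor criterion.

No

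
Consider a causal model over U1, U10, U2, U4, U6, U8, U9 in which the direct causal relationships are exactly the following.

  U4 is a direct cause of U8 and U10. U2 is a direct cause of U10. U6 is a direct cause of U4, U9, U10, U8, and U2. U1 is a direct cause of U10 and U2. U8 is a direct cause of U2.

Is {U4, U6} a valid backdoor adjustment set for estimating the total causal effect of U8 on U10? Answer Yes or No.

Yes

Backdoor paths from U8 to U10 (paths whose first edge points into U8):
  P1: U8 <- U6 -> U4 -> U10
  P2: U8 <- U6 -> U2 <- U1 -> U10
  P3: U8 <- U6 -> U2 -> U10
  P4: U8 <- U6 -> U10
  P5: U8 <- U4 <- U6 -> U2 <- U1 -> U10
  P6: U8 <- U4 <- U6 -> U2 -> U10
  P7: U8 <- U4 <- U6 -> U10
  P8: U8 <- U4 -> U10
Condition 1 (no descendant of U8 in the set): holds — descendants of U8 are {U10, U2}; none are in {U4, U6}.
Condition 2 (every backdoor path blocked by {U4, U6}):
  P1: blocked at fork node U6 ∈ conditioning set.
  P2: blocked at fork node U6 ∈ conditioning set.
  P3: blocked at fork node U6 ∈ conditioning set.
  P4: blocked at fork node U6 ∈ conditioning set.
  P5: blocked at chain node U4 ∈ conditioning set.
  P6: blocked at chain node U4 ∈ conditioning set.
  P7: blocked at chain node U4 ∈ conditioning set.
  P8: blocked at fork node U4 ∈ conditioning set.
{U4, U6} satisfies the backdoor criterion.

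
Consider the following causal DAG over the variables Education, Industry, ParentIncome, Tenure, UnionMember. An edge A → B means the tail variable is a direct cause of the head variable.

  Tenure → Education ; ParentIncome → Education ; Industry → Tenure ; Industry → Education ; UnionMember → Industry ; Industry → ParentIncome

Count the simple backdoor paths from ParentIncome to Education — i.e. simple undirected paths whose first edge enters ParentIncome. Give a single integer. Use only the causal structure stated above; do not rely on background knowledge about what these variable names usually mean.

A backdoor path from ParentIncome to Education is any simple undirected path whose first edge points into ParentIncome (i.e. leaves ParentIncome via a parent).
Parents of ParentIncome: {Industry}.
Enumerating:
  P1: ParentIncome <- Industry -> Tenure -> Education
  P2: ParentIncome <- Industry -> Education
That exhausts the simple backdoor paths. Count: 2.

2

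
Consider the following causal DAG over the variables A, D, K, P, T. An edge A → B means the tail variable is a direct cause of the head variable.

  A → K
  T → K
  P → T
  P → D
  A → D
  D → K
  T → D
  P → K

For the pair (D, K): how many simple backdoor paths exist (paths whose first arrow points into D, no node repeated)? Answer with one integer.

A backdoor path from D to K is any simple undirected path whose first edge points into D (i.e. leaves D via a parent).
Parents of D: {A, P, T}.
Enumerating:
  P1: D <- A -> K
  P2: D <- P -> T -> K
  P3: D <- P -> K
  P4: D <- T <- P -> K
  P5: D <- T -> K
That exhausts the simple backdoor paths. Count: 5.

5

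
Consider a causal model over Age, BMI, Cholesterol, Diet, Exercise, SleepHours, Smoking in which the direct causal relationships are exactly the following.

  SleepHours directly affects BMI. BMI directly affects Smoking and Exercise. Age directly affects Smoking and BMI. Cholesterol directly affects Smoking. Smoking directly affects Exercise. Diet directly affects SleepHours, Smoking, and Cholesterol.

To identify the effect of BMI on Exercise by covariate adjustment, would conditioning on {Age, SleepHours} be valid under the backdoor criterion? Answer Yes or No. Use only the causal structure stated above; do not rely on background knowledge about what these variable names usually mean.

Backdoor paths from BMI to Exercise (paths whose first edge points into BMI):
  P1: BMI <- Age -> Smoking -> Exercise
  P2: BMI <- SleepHours <- Diet -> Cholesterol -> Smoking -> Exercise
  P3: BMI <- SleepHours <- Diet -> Smoking -> Exercise
Condition 1 (no descendant of BMI in the set): holds — descendants of BMI are {Exercise, Smoking}; none are in {Age, SleepHours}.
Condition 2 (every backdoor path blocked by {Age, SleepHours}):
  P1: blocked at fork node Age ∈ conditioning set.
  P2: blocked at chain node SleepHours ∈ conditioning set.
  P3: blocked at chain node SleepHours ∈ conditioning set.
{Age, SleepHours} satisfies the backdoor criterion.

Yes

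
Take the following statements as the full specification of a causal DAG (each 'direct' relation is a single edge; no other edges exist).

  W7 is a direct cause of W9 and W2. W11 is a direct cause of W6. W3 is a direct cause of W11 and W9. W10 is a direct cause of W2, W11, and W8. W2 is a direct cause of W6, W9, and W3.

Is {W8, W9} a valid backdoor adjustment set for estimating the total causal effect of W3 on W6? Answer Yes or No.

No

Backdoor paths from W3 to W6 (paths whose first edge points into W3):
  P1: W3 <- W2 <- W10 -> W11 -> W6
  P2: W3 <- W2 -> W6
Condition 1 (no descendant of W3 in the set): FAILS — W9 is a descendant of W3.
Condition 2 (every backdoor path blocked by {W8, W9}):
  P1: open — no interior node is in the conditioning set.
  P2: open — no interior node is in the conditioning set.
{W8, W9} does not satisfy the backdoor criterion.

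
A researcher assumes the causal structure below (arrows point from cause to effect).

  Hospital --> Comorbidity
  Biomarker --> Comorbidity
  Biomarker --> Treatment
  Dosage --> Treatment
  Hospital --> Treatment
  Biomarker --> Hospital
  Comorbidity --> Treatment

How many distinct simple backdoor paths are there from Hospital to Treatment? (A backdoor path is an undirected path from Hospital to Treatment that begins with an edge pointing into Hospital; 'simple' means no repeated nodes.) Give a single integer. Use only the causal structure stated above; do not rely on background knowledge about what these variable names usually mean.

2

A backdoor path from Hospital to Treatment is any simple undirected path whose first edge points into Hospital (i.e. leaves Hospital via a parent).
Parents of Hospital: {Biomarker}.
Enumerating:
  P1: Hospital <- Biomarker -> Comorbidity -> Treatment
  P2: Hospital <- Biomarker -> Treatment
That exhausts the simple backdoor paths. Count: 2.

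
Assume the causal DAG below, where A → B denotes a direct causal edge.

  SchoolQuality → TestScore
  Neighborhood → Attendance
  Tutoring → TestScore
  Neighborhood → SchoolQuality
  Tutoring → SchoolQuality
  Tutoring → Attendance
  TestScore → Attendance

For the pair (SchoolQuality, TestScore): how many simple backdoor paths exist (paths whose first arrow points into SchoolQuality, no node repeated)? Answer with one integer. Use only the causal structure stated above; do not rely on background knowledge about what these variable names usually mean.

A backdoor path from SchoolQuality to TestScore is any simple undirected path whose first edge points into SchoolQuality (i.e. leaves SchoolQuality via a parent).
Parents of SchoolQuality: {Neighborhood, Tutoring}.
Enumerating:
  P1: SchoolQuality <- Neighborhood -> Attendance <- Tutoring -> TestScore
  P2: SchoolQuality <- Neighborhood -> Attendance <- TestScore
  P3: SchoolQuality <- Tutoring -> TestScore
  P4: SchoolQuality <- Tutoring -> Attendance <- TestScore
That exhausts the simple backdoor paths. Count: 4.

4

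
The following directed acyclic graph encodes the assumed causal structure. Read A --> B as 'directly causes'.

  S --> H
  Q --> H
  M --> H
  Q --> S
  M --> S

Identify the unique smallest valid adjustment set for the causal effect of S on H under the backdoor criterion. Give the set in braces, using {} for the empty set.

{M, Q}

Variables eligible for adjustment (non-descendants of S, excluding S and H): {M, Q}.
Backdoor paths from S to H:
  P1: S <- M -> H
  P2: S <- Q -> H
The empty set is not sufficient: P1 (S <- M -> H) has no collider blocking it and no conditioned non-collider, so it is open.
Try {M, Q}:
  P1: blocked at fork node M ∈ conditioning set.
  P2: blocked at fork node Q ∈ conditioning set.
{M, Q} contains no descendant of S and blocks every backdoor path.
Every element of {M, Q} is needed (dropping M leaves P1 open; dropping Q leaves P2 open), so no proper subset is valid.
Among all size-2 subsets of the eligible variables, only {M, Q} blocks every backdoor path, so it is the unique smallest valid adjustment set.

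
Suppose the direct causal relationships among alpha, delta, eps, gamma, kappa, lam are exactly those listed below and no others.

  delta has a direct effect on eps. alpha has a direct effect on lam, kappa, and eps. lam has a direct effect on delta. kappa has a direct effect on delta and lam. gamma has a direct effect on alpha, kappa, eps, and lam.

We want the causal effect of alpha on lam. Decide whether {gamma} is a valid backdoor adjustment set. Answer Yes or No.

Yes

Backdoor paths from alpha to lam (paths whose first edge points into alpha):
  P1: alpha <- gamma -> kappa -> lam
  P2: alpha <- gamma -> kappa -> delta <- lam
  P3: alpha <- gamma -> lam
  P4: alpha <- gamma -> eps <- delta <- kappa -> lam
  P5: alpha <- gamma -> eps <- delta <- lam
Condition 1 (no descendant of alpha in the set): holds — descendants of alpha are {delta, eps, kappa, lam}; none are in {gamma}.
Condition 2 (every backdoor path blocked by {gamma}):
  P1: blocked at fork node gamma ∈ conditioning set.
  P2: blocked at fork node gamma ∈ conditioning set.
  P3: blocked at fork node gamma ∈ conditioning set.
  P4: blocked at fork node gamma ∈ conditioning set.
  P5: blocked at fork node gamma ∈ conditioning set.
{gamma} satisfies the backdoor criterion.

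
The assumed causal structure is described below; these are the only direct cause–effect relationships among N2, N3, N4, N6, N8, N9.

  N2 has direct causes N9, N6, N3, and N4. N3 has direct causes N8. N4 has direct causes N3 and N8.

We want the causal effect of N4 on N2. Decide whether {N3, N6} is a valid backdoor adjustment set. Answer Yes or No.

Backdoor paths from N4 to N2 (paths whose first edge points into N4):
  P1: N4 <- N8 -> N3 -> N2
  P2: N4 <- N3 -> N2
Condition 1 (no descendant of N4 in the set): holds — descendants of N4 are {N2}; none are in {N3, N6}.
Condition 2 (every backdoor path blocked by {N3, N6}):
  P1: blocked at chain node N3 ∈ conditioning set.
  P2: blocked at fork node N3 ∈ conditioning set.
{N3, N6} satisfies the backdoor criterion.

Yes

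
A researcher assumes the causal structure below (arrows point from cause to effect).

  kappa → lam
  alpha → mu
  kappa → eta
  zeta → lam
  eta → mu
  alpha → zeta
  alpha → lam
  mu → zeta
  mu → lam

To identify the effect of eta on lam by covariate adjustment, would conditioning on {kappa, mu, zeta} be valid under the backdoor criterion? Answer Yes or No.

Backdoor paths from eta to lam (paths whose first edge points into eta):
  P1: eta <- kappa -> lam
Condition 1 (no descendant of eta in the set): FAILS — mu and zeta are descendants of eta.
Condition 2 (every backdoor path blocked by {kappa, mu, zeta}):
  P1: blocked at fork node kappa ∈ conditioning set.
{kappa, mu, zeta} does not satisfy the backdoor criterion.

No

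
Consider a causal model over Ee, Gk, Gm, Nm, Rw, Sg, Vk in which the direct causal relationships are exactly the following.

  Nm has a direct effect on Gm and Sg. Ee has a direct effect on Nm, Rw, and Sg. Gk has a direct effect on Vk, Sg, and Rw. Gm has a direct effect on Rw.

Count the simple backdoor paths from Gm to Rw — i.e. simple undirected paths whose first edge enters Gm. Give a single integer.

4

A backdoor path from Gm to Rw is any simple undirected path whose first edge points into Gm (i.e. leaves Gm via a parent).
Parents of Gm: {Nm}.
Enumerating:
  P1: Gm <- Nm <- Ee -> Rw
  P2: Gm <- Nm <- Ee -> Sg <- Gk -> Rw
  P3: Gm <- Nm -> Sg <- Ee -> Rw
  P4: Gm <- Nm -> Sg <- Gk -> Rw
That exhausts the simple backdoor paths. Count: 4.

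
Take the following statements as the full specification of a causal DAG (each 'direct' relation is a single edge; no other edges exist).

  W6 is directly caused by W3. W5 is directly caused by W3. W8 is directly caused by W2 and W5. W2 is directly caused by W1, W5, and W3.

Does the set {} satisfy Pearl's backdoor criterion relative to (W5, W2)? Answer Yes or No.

No

Backdoor paths from W5 to W2 (paths whose first edge points into W5):
  P1: W5 <- W3 -> W2
Condition 1 (no descendant of W5 in the set): holds — descendants of W5 are {W2, W8}; none are in {}.
Condition 2 (every backdoor path blocked by {}):
  P1: open — no interior node is in the conditioning set.
{} does not satisfy the backdoor criterion.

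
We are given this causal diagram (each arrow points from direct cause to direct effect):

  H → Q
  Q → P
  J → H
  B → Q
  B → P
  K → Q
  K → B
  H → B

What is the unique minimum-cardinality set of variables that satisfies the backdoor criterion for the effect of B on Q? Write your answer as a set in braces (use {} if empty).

{H, K}

Variables eligible for adjustment (non-descendants of B, excluding B and Q): {H, J, K}.
Backdoor paths from B to Q:
  P1: B <- K -> Q
  P2: B <- H -> Q
The empty set is not sufficient: P1 (B <- K -> Q) has no collider blocking it and no conditioned non-collider, so it is open.
Try {H, K}:
  P1: blocked at fork node K ∈ conditioning set.
  P2: blocked at fork node H ∈ conditioning set.
{H, K} contains no descendant of B and blocks every backdoor path.
Every element of {H, K} is needed (dropping H leaves P2 open; dropping K leaves P1 open), so no proper subset is valid.
Among all size-2 subsets of the eligible variables, only {H, K} blocks every backdoor path, so it is the unique smallest valid adjustment set.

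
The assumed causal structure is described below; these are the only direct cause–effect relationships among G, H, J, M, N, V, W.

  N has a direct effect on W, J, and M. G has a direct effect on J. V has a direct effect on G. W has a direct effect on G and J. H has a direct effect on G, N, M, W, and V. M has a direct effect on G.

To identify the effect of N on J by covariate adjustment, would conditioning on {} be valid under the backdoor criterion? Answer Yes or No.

Backdoor paths from N to J (paths whose first edge points into N):
  P1: N <- H -> V -> G <- W -> J
  P2: N <- H -> V -> G -> J
  P3: N <- H -> W -> G -> J
  P4: N <- H -> W -> J
  P5: N <- H -> M -> G <- W -> J
  P6: N <- H -> M -> G -> J
  P7: N <- H -> G <- W -> J
  P8: N <- H -> G -> J
Condition 1 (no descendant of N in the set): holds — descendants of N are {G, J, M, W}; none are in {}.
Condition 2 (every backdoor path blocked by {}):
  P1: blocked at collider G (neither it nor any descendant is in the conditioning set).
  P2: open — no interior node is in the conditioning set.
  P3: open — no interior node is in the conditioning set.
  P4: open — no interior node is in the conditioning set.
  P5: blocked at collider G (neither it nor any descendant is in the conditioning set).
  P6: open — no interior node is in the conditioning set.
  P7: blocked at collider G (neither it nor any descendant is in the conditioning set).
  P8: open — no interior node is in the conditioning set.
{} does not satisfy the backdoor criterion.

No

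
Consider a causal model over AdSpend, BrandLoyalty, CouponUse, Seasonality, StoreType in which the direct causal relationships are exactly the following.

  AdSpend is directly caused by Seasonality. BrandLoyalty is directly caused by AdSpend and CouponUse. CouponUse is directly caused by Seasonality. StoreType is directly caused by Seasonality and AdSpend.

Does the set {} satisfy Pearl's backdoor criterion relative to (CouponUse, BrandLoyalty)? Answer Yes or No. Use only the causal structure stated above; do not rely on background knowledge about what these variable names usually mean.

Backdoor paths from CouponUse to BrandLoyalty (paths whose first edge points into CouponUse):
  P1: CouponUse <- Seasonality -> AdSpend -> BrandLoyalty
  P2: CouponUse <- Seasonality -> StoreType <- AdSpend -> BrandLoyalty
Condition 1 (no descendant of CouponUse in the set): holds — descendants of CouponUse are {BrandLoyalty}; none are in {}.
Condition 2 (every backdoor path blocked by {}):
  P1: open — no interior node is in the conditioning set.
  P2: blocked at collider StoreType (neither it nor any descendant is in the conditioning set).
{} does not satisfy the backdoor criterion.

No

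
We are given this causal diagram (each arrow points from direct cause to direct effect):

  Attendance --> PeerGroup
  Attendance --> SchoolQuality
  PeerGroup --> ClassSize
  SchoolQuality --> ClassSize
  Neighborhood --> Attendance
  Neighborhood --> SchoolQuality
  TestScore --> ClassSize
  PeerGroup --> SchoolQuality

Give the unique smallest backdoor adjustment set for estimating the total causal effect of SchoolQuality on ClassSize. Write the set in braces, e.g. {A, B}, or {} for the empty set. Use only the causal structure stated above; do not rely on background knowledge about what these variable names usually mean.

{PeerGroup}

Variables eligible for adjustment (non-descendants of SchoolQuality, excluding SchoolQuality and ClassSize): {Attendance, Neighborhood, PeerGroup, TestScore}.
Backdoor paths from SchoolQuality to ClassSize:
  P1: SchoolQuality <- Neighborhood -> Attendance -> PeerGroup -> ClassSize
  P2: SchoolQuality <- Attendance -> PeerGroup -> ClassSize
  P3: SchoolQuality <- PeerGroup -> ClassSize
The empty set is not sufficient: P1 (SchoolQuality <- Neighborhood -> Attendance -> PeerGroup -> ClassSize) has no collider blocking it and no conditioned non-collider, so it is open.
Try {PeerGroup}:
  P1: blocked at chain node PeerGroup ∈ conditioning set.
  P2: blocked at chain node PeerGroup ∈ conditioning set.
  P3: blocked at fork node PeerGroup ∈ conditioning set.
{PeerGroup} contains no descendant of SchoolQuality and blocks every backdoor path.
No other singleton works — e.g. {Neighborhood} leaves P2 open — so {PeerGroup} is the unique smallest valid adjustment set.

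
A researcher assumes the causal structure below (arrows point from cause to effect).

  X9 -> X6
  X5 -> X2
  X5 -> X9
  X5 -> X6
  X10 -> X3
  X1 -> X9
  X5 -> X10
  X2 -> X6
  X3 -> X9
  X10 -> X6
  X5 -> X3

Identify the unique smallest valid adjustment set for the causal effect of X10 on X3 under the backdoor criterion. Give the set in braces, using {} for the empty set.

Variables eligible for adjustment (non-descendants of X10, excluding X10 and X3): {X1, X2, X5}.
Backdoor paths from X10 to X3:
  P1: X10 <- X5 -> X2 -> X6 <- X9 <- X3
  P2: X10 <- X5 -> X3
  P3: X10 <- X5 -> X9 <- X3
  P4: X10 <- X5 -> X6 <- X9 <- X3
The empty set is not sufficient: P2 (X10 <- X5 -> X3) has no collider blocking it and no conditioned non-collider, so it is open.
Try {X5}:
  P1: blocked at fork node X5 ∈ conditioning set.
  P2: blocked at fork node X5 ∈ conditioning set.
  P3: blocked at fork node X5 ∈ conditioning set.
  P4: blocked at fork node X5 ∈ conditioning set.
{X5} contains no descendant of X10 and blocks every backdoor path.
No other singleton works — e.g. {X1} leaves P2 open — so {X5} is the unique smallest valid adjustment set.

{X5}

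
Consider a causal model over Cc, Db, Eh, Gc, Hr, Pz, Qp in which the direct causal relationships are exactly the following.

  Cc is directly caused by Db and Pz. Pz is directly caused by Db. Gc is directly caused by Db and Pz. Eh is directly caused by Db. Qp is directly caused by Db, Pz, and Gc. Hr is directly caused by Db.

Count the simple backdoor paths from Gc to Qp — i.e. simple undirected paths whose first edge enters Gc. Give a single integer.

A backdoor path from Gc to Qp is any simple undirected path whose first edge points into Gc (i.e. leaves Gc via a parent).
Parents of Gc: {Db, Pz}.
Enumerating:
  P1: Gc <- Db -> Pz -> Qp
  P2: Gc <- Db -> Qp
  P3: Gc <- Db -> Cc <- Pz -> Qp
  P4: Gc <- Pz <- Db -> Qp
  P5: Gc <- Pz -> Qp
  P6: Gc <- Pz -> Cc <- Db -> Qp
That exhausts the simple backdoor paths. Count: 6.

6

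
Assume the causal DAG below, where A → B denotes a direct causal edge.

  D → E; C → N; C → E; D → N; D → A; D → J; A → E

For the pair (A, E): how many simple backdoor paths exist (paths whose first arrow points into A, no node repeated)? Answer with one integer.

2

A backdoor path from A to E is any simple undirected path whose first edge points into A (i.e. leaves A via a parent).
Parents of A: {D}.
Enumerating:
  P1: A <- D -> E
  P2: A <- D -> N <- C -> E
That exhausts the simple backdoor paths. Count: 2.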